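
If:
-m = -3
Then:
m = 3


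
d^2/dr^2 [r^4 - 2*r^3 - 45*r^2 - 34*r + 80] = 12*r^2 - 12*r - 90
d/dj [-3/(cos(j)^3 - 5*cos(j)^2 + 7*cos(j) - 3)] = 3*(7 - 3*cos(j))*sin(j)/((cos(j) - 3)^2*(cos(j) - 1)^3)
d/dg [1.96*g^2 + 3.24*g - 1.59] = 3.92*g + 3.24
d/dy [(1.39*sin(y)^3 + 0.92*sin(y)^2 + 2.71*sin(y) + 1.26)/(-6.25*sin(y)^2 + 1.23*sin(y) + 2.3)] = (-8.6875*sin(y)^4 + 3.4194*sin(y)^3 + 27.6601*sin(y)^2 + 19.982*sin(y) + 4.6832)*cos(y)/(39.0625*sin(y)^4 - 15.375*sin(y)^3 - 27.2371*sin(y)^2 + 5.658*sin(y) + 5.29)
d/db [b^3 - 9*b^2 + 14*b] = 3*b^2 - 18*b + 14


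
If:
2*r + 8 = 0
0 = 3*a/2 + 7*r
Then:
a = 56/3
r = -4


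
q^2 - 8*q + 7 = (q - 7)*(q - 1)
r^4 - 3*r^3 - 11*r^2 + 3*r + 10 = (r - 5)*(r - 1)*(r + 1)*(r + 2)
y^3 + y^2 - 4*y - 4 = (y - 2)*(y + 1)*(y + 2)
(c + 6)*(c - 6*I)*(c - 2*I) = c^3 + 6*c^2 - 8*I*c^2 - 12*c - 48*I*c - 72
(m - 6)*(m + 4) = m^2 - 2*m - 24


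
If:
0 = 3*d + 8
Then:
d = -8/3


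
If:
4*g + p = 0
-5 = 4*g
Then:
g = -5/4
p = 5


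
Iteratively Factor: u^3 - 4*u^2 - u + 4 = (u - 4)*(u^2 - 1) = (u - 4)*(u - 1)*(u + 1)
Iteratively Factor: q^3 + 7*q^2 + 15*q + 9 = (q + 3)*(q^2 + 4*q + 3) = (q + 1)*(q + 3)*(q + 3)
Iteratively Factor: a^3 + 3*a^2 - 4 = (a + 2)*(a^2 + a - 2) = (a + 2)^2*(a - 1)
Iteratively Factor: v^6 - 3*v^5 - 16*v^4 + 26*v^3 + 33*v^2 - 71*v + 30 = (v - 5)*(v^5 + 2*v^4 - 6*v^3 - 4*v^2 + 13*v - 6) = (v - 5)*(v - 1)*(v^4 + 3*v^3 - 3*v^2 - 7*v + 6) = (v - 5)*(v - 1)^2*(v^3 + 4*v^2 + v - 6) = (v - 5)*(v - 1)^2*(v + 3)*(v^2 + v - 2) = (v - 5)*(v - 1)^3*(v + 3)*(v + 2)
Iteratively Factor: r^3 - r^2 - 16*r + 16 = (r - 4)*(r^2 + 3*r - 4) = (r - 4)*(r + 4)*(r - 1)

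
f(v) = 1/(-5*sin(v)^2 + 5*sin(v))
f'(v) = (10*sin(v)*cos(v) - 5*cos(v))/(-5*sin(v)^2 + 5*sin(v))^2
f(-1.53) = -0.10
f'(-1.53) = -0.01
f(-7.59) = -0.11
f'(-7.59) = -0.04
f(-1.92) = -0.11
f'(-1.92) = 0.06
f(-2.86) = -0.56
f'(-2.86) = 2.37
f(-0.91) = -0.14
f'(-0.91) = -0.16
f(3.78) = -0.21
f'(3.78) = 0.39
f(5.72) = -0.24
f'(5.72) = -0.52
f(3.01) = 1.75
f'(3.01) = 11.25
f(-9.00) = -0.34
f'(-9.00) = 0.98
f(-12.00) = 0.80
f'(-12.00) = 0.20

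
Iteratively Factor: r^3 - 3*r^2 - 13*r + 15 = (r - 1)*(r^2 - 2*r - 15) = (r - 5)*(r - 1)*(r + 3)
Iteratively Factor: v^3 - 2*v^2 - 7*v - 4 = (v + 1)*(v^2 - 3*v - 4) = (v + 1)^2*(v - 4)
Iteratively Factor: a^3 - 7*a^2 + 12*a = (a)*(a^2 - 7*a + 12) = a*(a - 3)*(a - 4)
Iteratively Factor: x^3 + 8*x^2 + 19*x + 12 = (x + 1)*(x^2 + 7*x + 12) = (x + 1)*(x + 4)*(x + 3)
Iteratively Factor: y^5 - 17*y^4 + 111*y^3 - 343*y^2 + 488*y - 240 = (y - 5)*(y^4 - 12*y^3 + 51*y^2 - 88*y + 48) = (y - 5)*(y - 1)*(y^3 - 11*y^2 + 40*y - 48) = (y - 5)*(y - 4)*(y - 1)*(y^2 - 7*y + 12) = (y - 5)*(y - 4)*(y - 3)*(y - 1)*(y - 4)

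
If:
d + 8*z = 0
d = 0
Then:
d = 0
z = 0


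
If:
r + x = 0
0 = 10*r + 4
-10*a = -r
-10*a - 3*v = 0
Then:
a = -1/25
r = -2/5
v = 2/15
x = 2/5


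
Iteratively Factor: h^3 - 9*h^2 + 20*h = (h - 4)*(h^2 - 5*h) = h*(h - 4)*(h - 5)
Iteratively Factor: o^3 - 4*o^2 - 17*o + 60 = (o - 3)*(o^2 - o - 20) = (o - 5)*(o - 3)*(o + 4)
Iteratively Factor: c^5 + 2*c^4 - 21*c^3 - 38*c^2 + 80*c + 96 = (c - 4)*(c^4 + 6*c^3 + 3*c^2 - 26*c - 24) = (c - 4)*(c + 3)*(c^3 + 3*c^2 - 6*c - 8) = (c - 4)*(c + 3)*(c + 4)*(c^2 - c - 2) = (c - 4)*(c + 1)*(c + 3)*(c + 4)*(c - 2)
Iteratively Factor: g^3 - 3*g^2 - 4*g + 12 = (g - 2)*(g^2 - g - 6) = (g - 3)*(g - 2)*(g + 2)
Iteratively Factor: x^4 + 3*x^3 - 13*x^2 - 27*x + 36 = (x + 4)*(x^3 - x^2 - 9*x + 9) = (x - 1)*(x + 4)*(x^2 - 9) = (x - 1)*(x + 3)*(x + 4)*(x - 3)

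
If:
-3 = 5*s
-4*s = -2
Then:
No Solution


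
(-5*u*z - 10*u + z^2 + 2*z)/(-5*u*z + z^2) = (z + 2)/z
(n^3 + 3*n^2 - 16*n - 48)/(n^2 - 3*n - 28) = (n^2 - n - 12)/(n - 7)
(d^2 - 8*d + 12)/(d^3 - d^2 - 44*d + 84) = 1/(d + 7)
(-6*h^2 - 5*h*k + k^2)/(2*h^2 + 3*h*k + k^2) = (-6*h + k)/(2*h + k)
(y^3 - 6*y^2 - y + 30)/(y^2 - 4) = (y^2 - 8*y + 15)/(y - 2)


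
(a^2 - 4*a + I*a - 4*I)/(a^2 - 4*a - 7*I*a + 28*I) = (a + I)/(a - 7*I)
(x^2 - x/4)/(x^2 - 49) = x*(4*x - 1)/(4*(x^2 - 49))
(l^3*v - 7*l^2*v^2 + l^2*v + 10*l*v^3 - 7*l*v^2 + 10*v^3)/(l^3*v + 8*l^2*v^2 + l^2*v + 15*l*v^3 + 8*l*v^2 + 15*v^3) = (l^2 - 7*l*v + 10*v^2)/(l^2 + 8*l*v + 15*v^2)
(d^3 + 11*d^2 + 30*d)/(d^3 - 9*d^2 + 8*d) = (d^2 + 11*d + 30)/(d^2 - 9*d + 8)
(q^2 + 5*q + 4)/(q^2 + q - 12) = (q + 1)/(q - 3)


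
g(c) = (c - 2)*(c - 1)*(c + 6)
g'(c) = (c - 2)*(c - 1) + (c - 2)*(c + 6) + (c - 1)*(c + 6) = 3*c^2 + 6*c - 16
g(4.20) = 71.81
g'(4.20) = 62.12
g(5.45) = 175.79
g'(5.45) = 105.81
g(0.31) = 7.36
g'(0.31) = -13.85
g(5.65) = 197.73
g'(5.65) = 113.67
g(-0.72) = 24.70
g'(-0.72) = -18.76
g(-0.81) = 26.40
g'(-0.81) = -18.89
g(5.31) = 161.35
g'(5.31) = 100.45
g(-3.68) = 61.67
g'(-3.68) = 2.55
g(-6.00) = 0.00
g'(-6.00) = 56.00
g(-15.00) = -2448.00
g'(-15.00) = 569.00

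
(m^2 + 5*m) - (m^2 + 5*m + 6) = -6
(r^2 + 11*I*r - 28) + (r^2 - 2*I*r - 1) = 2*r^2 + 9*I*r - 29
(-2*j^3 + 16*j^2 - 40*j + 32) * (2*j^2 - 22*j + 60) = -4*j^5 + 76*j^4 - 552*j^3 + 1904*j^2 - 3104*j + 1920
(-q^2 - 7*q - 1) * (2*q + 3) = -2*q^3 - 17*q^2 - 23*q - 3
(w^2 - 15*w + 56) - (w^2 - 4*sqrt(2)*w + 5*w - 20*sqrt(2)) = -20*w + 4*sqrt(2)*w + 20*sqrt(2) + 56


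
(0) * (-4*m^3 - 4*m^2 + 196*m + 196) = 0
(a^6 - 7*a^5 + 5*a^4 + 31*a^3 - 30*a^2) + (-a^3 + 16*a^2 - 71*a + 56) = a^6 - 7*a^5 + 5*a^4 + 30*a^3 - 14*a^2 - 71*a + 56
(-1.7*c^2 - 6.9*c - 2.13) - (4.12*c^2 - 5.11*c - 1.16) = -5.82*c^2 - 1.79*c - 0.97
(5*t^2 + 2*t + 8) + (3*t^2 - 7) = 8*t^2 + 2*t + 1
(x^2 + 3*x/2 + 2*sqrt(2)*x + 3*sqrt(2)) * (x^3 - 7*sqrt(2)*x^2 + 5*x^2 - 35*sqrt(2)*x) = x^5 - 5*sqrt(2)*x^4 + 13*x^4/2 - 65*sqrt(2)*x^3/2 - 41*x^3/2 - 182*x^2 - 75*sqrt(2)*x^2/2 - 210*x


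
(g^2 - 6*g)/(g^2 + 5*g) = (g - 6)/(g + 5)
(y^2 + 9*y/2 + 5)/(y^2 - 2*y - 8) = (y + 5/2)/(y - 4)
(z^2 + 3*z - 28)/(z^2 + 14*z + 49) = (z - 4)/(z + 7)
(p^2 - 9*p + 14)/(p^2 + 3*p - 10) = (p - 7)/(p + 5)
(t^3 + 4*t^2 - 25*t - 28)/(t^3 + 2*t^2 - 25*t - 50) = (t^3 + 4*t^2 - 25*t - 28)/(t^3 + 2*t^2 - 25*t - 50)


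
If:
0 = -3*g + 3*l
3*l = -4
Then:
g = -4/3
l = -4/3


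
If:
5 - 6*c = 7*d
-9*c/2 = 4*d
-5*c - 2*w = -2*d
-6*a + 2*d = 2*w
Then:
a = -20/9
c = -8/3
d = 3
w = 29/3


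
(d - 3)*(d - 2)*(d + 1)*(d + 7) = d^4 + 3*d^3 - 27*d^2 + 13*d + 42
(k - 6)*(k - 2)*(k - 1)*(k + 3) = k^4 - 6*k^3 - 7*k^2 + 48*k - 36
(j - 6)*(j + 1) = j^2 - 5*j - 6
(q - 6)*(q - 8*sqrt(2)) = q^2 - 8*sqrt(2)*q - 6*q + 48*sqrt(2)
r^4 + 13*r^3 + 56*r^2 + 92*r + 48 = (r + 1)*(r + 2)*(r + 4)*(r + 6)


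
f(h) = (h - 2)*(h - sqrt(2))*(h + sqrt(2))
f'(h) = (h - 2)*(h - sqrt(2)) + (h - 2)*(h + sqrt(2)) + (h - sqrt(2))*(h + sqrt(2))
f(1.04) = 0.88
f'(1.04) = -2.92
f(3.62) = 17.99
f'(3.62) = 22.83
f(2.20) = 0.57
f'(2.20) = 3.72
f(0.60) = 2.30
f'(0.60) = -3.32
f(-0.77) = 3.90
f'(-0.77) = 2.86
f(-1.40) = 0.14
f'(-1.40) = 9.48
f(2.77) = 4.37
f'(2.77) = 9.94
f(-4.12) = -91.64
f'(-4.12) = 65.40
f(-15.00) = -3791.00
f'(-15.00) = 733.00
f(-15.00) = -3791.00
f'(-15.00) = 733.00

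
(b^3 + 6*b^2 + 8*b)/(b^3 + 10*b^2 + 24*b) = (b + 2)/(b + 6)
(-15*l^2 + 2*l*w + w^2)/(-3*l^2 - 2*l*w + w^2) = (5*l + w)/(l + w)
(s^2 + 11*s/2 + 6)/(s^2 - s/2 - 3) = (s + 4)/(s - 2)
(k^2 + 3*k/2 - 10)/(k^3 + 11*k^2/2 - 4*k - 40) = 1/(k + 4)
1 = 1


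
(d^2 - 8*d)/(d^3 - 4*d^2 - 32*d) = 1/(d + 4)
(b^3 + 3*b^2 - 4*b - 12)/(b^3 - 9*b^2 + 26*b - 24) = (b^2 + 5*b + 6)/(b^2 - 7*b + 12)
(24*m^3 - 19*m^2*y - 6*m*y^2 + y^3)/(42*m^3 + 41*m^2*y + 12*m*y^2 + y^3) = (8*m^2 - 9*m*y + y^2)/(14*m^2 + 9*m*y + y^2)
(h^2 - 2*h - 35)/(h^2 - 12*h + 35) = (h + 5)/(h - 5)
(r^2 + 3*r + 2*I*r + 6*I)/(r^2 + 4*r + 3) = (r + 2*I)/(r + 1)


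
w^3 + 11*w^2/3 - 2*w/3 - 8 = (w - 4/3)*(w + 2)*(w + 3)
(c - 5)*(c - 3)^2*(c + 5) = c^4 - 6*c^3 - 16*c^2 + 150*c - 225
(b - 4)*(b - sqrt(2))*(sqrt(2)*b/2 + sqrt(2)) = sqrt(2)*b^3/2 - sqrt(2)*b^2 - b^2 - 4*sqrt(2)*b + 2*b + 8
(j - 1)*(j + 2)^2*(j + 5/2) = j^4 + 11*j^3/2 + 15*j^2/2 - 4*j - 10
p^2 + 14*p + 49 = (p + 7)^2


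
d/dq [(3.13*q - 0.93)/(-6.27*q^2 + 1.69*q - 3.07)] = (19.6251*q^2 - 11.6622*q - 8.0374)/(39.3129*q^4 - 21.1926*q^3 + 41.3539*q^2 - 10.3766*q + 9.4249)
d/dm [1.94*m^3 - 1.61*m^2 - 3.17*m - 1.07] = 5.82*m^2 - 3.22*m - 3.17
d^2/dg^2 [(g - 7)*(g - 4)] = 2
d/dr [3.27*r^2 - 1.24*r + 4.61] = 6.54*r - 1.24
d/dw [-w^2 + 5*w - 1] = 5 - 2*w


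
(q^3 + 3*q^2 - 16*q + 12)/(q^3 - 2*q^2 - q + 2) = (q + 6)/(q + 1)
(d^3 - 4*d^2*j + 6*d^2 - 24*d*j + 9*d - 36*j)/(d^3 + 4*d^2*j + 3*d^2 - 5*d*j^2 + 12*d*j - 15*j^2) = (d^2 - 4*d*j + 3*d - 12*j)/(d^2 + 4*d*j - 5*j^2)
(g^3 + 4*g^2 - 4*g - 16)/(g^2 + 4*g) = g - 4/g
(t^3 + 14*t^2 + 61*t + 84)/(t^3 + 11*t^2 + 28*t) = (t + 3)/t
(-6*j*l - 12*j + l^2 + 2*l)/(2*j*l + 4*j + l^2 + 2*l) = (-6*j + l)/(2*j + l)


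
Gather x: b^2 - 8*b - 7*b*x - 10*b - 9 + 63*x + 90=b^2 - 18*b + x*(63 - 7*b) + 81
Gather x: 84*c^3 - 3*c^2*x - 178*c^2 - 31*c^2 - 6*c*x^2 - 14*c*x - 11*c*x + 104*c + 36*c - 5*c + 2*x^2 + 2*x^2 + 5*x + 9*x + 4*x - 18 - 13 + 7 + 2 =84*c^3 - 209*c^2 + 135*c + x^2*(4 - 6*c) + x*(-3*c^2 - 25*c + 18) - 22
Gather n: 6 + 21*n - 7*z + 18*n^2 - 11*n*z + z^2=18*n^2 + n*(21 - 11*z) + z^2 - 7*z + 6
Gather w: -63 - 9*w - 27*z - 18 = -9*w - 27*z - 81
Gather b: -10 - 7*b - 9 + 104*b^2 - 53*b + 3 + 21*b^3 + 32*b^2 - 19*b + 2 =21*b^3 + 136*b^2 - 79*b - 14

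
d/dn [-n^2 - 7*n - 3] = -2*n - 7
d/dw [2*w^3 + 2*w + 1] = 6*w^2 + 2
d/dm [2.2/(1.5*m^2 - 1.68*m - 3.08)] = (3.696 - 6.6*m)/(-1.5*m^2 + 1.68*m + 3.08)^2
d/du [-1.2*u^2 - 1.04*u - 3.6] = -2.4*u - 1.04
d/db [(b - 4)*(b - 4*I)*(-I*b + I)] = -3*I*b^2 - b*(8 - 10*I) + 20 - 4*I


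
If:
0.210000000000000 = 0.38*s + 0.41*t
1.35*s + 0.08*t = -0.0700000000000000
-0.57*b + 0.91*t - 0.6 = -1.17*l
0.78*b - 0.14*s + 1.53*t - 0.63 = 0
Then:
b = -0.37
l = -0.13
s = -0.09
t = 0.59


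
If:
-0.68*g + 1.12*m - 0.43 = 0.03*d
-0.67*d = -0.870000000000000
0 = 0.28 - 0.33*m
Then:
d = 1.30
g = 0.71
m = 0.85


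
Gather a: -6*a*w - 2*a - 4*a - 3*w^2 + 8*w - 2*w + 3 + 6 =a*(-6*w - 6) - 3*w^2 + 6*w + 9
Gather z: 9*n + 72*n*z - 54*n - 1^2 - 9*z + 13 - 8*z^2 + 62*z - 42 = -45*n - 8*z^2 + z*(72*n + 53) - 30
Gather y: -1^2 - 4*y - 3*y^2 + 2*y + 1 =-3*y^2 - 2*y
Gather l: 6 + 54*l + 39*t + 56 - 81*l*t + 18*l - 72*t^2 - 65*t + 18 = l*(72 - 81*t) - 72*t^2 - 26*t + 80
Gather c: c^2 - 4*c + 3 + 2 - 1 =c^2 - 4*c + 4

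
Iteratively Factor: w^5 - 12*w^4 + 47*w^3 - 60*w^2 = (w)*(w^4 - 12*w^3 + 47*w^2 - 60*w) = w*(w - 3)*(w^3 - 9*w^2 + 20*w) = w*(w - 5)*(w - 3)*(w^2 - 4*w) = w^2*(w - 5)*(w - 3)*(w - 4)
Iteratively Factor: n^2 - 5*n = (n - 5)*(n)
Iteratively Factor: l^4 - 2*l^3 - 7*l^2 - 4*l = (l - 4)*(l^3 + 2*l^2 + l) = (l - 4)*(l + 1)*(l^2 + l) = l*(l - 4)*(l + 1)*(l + 1)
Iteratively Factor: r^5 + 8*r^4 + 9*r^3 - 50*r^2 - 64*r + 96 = (r + 4)*(r^4 + 4*r^3 - 7*r^2 - 22*r + 24) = (r + 4)^2*(r^3 - 7*r + 6) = (r + 3)*(r + 4)^2*(r^2 - 3*r + 2) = (r - 1)*(r + 3)*(r + 4)^2*(r - 2)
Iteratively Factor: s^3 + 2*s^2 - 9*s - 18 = (s - 3)*(s^2 + 5*s + 6) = (s - 3)*(s + 2)*(s + 3)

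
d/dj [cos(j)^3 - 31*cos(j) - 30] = (31 - 3*cos(j)^2)*sin(j)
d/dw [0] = 0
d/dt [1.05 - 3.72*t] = -3.72000000000000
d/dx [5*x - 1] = 5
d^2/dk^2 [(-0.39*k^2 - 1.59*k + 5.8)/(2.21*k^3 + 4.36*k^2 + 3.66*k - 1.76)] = (-3.809598*k^6 - 46.594314*k^5 + 266.93706*k^4 + 850.664612*k^3 + 850.847568*k^2 + 617.476416*k + 221.502304)/(10.793861*k^9 + 63.884028*k^8 + 179.661066*k^7 + 268.691584*k^6 + 195.7863*k^5 - 10.571856*k^4 - 98.947272*k^3 - 30.21216*k^2 + 34.011648*k - 5.451776)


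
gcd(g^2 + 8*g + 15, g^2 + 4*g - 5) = g + 5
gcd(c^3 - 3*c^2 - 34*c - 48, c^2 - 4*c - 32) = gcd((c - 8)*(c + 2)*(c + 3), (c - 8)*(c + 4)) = c - 8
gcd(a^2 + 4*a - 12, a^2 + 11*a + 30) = a + 6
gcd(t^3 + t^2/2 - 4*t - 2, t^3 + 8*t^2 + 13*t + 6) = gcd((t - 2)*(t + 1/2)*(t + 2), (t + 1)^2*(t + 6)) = 1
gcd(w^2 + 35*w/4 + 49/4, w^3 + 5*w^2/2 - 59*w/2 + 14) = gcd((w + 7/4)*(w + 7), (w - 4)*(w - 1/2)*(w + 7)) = w + 7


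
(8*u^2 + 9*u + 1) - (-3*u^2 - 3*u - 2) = 11*u^2 + 12*u + 3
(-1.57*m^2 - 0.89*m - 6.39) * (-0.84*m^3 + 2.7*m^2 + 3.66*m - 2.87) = 1.3188*m^5 - 3.4914*m^4 - 2.7816*m^3 - 16.0045*m^2 - 20.8331*m + 18.3393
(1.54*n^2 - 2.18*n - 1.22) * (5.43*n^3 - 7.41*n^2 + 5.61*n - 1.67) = 8.3622*n^5 - 23.2488*n^4 + 18.1686*n^3 - 5.7614*n^2 - 3.2036*n + 2.0374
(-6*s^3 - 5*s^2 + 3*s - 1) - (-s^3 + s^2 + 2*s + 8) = -5*s^3 - 6*s^2 + s - 9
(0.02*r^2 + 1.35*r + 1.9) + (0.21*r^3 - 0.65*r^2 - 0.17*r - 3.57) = 0.21*r^3 - 0.63*r^2 + 1.18*r - 1.67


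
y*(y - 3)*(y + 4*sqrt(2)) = y^3 - 3*y^2 + 4*sqrt(2)*y^2 - 12*sqrt(2)*y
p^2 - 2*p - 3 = (p - 3)*(p + 1)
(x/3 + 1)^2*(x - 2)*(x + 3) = x^4/9 + 7*x^3/9 + x^2 - 3*x - 6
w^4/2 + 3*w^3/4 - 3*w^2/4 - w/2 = w*(w/2 + 1/4)*(w - 1)*(w + 2)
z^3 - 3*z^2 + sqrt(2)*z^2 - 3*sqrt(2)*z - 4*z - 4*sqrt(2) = (z - 4)*(z + 1)*(z + sqrt(2))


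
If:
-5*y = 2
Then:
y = -2/5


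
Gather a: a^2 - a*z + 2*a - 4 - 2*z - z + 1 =a^2 + a*(2 - z) - 3*z - 3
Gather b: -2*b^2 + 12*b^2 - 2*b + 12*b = 10*b^2 + 10*b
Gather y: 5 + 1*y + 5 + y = 2*y + 10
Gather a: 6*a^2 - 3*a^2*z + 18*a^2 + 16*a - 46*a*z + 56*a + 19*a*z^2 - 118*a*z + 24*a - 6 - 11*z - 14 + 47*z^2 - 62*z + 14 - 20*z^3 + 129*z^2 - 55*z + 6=a^2*(24 - 3*z) + a*(19*z^2 - 164*z + 96) - 20*z^3 + 176*z^2 - 128*z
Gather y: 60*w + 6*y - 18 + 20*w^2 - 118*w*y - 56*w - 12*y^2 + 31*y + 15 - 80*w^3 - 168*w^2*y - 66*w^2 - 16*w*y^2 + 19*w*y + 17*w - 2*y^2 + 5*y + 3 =-80*w^3 - 46*w^2 + 21*w + y^2*(-16*w - 14) + y*(-168*w^2 - 99*w + 42)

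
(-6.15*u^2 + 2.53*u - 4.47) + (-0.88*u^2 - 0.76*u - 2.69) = -7.03*u^2 + 1.77*u - 7.16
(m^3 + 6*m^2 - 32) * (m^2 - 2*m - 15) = m^5 + 4*m^4 - 27*m^3 - 122*m^2 + 64*m + 480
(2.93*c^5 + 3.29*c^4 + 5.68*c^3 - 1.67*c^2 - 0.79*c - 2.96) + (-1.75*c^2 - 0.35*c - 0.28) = 2.93*c^5 + 3.29*c^4 + 5.68*c^3 - 3.42*c^2 - 1.14*c - 3.24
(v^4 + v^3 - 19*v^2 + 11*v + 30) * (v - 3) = v^5 - 2*v^4 - 22*v^3 + 68*v^2 - 3*v - 90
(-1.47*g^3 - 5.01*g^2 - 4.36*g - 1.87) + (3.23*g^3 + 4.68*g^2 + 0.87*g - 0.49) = 1.76*g^3 - 0.33*g^2 - 3.49*g - 2.36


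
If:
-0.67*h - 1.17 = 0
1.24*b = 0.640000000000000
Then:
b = 0.52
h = -1.75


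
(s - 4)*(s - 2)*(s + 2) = s^3 - 4*s^2 - 4*s + 16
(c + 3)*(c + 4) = c^2 + 7*c + 12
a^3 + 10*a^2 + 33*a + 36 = (a + 3)^2*(a + 4)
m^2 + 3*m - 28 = (m - 4)*(m + 7)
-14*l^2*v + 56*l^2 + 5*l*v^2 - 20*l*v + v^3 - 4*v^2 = (-2*l + v)*(7*l + v)*(v - 4)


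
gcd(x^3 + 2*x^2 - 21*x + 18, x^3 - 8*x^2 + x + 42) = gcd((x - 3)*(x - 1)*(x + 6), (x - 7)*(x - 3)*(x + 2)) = x - 3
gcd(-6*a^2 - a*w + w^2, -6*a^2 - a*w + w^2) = -6*a^2 - a*w + w^2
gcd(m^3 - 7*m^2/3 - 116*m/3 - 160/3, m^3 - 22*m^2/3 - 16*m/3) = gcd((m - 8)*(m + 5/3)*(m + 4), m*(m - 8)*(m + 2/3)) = m - 8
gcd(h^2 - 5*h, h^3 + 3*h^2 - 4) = 1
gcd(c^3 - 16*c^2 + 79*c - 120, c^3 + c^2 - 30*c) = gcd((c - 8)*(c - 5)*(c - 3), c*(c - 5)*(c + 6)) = c - 5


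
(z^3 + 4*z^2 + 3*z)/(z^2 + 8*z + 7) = z*(z + 3)/(z + 7)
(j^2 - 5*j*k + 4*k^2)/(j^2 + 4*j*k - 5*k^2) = (j - 4*k)/(j + 5*k)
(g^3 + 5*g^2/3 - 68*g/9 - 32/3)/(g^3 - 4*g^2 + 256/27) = 3*(g + 3)/(3*g - 8)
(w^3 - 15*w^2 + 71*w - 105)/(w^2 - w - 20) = (w^2 - 10*w + 21)/(w + 4)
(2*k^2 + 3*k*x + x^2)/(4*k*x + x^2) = (2*k^2 + 3*k*x + x^2)/(x*(4*k + x))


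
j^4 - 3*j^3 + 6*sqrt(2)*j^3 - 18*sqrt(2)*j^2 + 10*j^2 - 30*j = j*(j - 3)*(j + sqrt(2))*(j + 5*sqrt(2))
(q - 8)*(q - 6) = q^2 - 14*q + 48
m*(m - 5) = m^2 - 5*m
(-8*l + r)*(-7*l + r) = 56*l^2 - 15*l*r + r^2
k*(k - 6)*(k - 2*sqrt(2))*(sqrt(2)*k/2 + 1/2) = sqrt(2)*k^4/2 - 3*sqrt(2)*k^3 - 3*k^3/2 - sqrt(2)*k^2 + 9*k^2 + 6*sqrt(2)*k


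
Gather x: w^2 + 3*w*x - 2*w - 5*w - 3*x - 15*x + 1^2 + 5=w^2 - 7*w + x*(3*w - 18) + 6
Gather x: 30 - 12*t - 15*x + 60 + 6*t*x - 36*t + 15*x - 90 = 6*t*x - 48*t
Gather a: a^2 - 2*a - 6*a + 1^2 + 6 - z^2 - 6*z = a^2 - 8*a - z^2 - 6*z + 7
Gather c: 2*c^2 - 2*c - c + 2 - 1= 2*c^2 - 3*c + 1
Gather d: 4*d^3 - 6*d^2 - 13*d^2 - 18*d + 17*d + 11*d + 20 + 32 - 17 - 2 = 4*d^3 - 19*d^2 + 10*d + 33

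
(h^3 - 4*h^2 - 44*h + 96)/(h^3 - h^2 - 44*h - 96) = (h^2 + 4*h - 12)/(h^2 + 7*h + 12)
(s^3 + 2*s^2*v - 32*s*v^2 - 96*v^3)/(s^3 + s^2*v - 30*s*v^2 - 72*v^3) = (s + 4*v)/(s + 3*v)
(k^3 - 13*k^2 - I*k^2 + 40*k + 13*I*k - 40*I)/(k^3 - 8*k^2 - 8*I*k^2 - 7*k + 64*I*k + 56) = (k - 5)/(k - 7*I)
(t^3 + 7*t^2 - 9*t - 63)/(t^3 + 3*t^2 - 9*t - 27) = (t + 7)/(t + 3)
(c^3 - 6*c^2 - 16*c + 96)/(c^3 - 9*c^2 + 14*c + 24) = (c + 4)/(c + 1)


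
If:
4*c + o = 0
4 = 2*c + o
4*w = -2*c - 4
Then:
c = -2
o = 8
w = 0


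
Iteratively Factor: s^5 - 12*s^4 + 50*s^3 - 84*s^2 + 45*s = (s)*(s^4 - 12*s^3 + 50*s^2 - 84*s + 45) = s*(s - 5)*(s^3 - 7*s^2 + 15*s - 9) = s*(s - 5)*(s - 3)*(s^2 - 4*s + 3) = s*(s - 5)*(s - 3)*(s - 1)*(s - 3)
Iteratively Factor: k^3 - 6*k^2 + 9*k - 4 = (k - 1)*(k^2 - 5*k + 4) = (k - 1)^2*(k - 4)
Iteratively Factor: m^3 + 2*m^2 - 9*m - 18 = (m + 2)*(m^2 - 9) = (m - 3)*(m + 2)*(m + 3)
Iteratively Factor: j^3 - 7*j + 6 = (j - 2)*(j^2 + 2*j - 3) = (j - 2)*(j + 3)*(j - 1)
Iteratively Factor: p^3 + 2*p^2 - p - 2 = (p + 1)*(p^2 + p - 2) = (p + 1)*(p + 2)*(p - 1)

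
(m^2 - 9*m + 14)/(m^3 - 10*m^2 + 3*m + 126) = (m - 2)/(m^2 - 3*m - 18)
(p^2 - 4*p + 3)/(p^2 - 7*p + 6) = (p - 3)/(p - 6)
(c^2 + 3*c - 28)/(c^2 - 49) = (c - 4)/(c - 7)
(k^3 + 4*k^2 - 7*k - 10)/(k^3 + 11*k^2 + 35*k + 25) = (k - 2)/(k + 5)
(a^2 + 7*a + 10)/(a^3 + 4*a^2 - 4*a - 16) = (a + 5)/(a^2 + 2*a - 8)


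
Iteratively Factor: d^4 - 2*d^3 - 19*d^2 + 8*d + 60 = (d - 5)*(d^3 + 3*d^2 - 4*d - 12) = (d - 5)*(d + 2)*(d^2 + d - 6) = (d - 5)*(d - 2)*(d + 2)*(d + 3)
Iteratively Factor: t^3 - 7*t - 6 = (t + 2)*(t^2 - 2*t - 3) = (t - 3)*(t + 2)*(t + 1)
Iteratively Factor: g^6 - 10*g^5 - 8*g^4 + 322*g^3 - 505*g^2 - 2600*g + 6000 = (g + 4)*(g^5 - 14*g^4 + 48*g^3 + 130*g^2 - 1025*g + 1500) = (g + 4)^2*(g^4 - 18*g^3 + 120*g^2 - 350*g + 375) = (g - 3)*(g + 4)^2*(g^3 - 15*g^2 + 75*g - 125) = (g - 5)*(g - 3)*(g + 4)^2*(g^2 - 10*g + 25) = (g - 5)^2*(g - 3)*(g + 4)^2*(g - 5)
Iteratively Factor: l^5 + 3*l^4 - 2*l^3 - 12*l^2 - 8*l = (l + 2)*(l^4 + l^3 - 4*l^2 - 4*l) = (l + 1)*(l + 2)*(l^3 - 4*l) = (l - 2)*(l + 1)*(l + 2)*(l^2 + 2*l) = l*(l - 2)*(l + 1)*(l + 2)*(l + 2)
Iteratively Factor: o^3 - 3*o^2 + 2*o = (o)*(o^2 - 3*o + 2) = o*(o - 2)*(o - 1)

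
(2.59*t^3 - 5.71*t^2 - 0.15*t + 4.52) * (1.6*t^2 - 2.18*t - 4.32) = 4.144*t^5 - 14.7822*t^4 + 1.019*t^3 + 32.2262*t^2 - 9.2056*t - 19.5264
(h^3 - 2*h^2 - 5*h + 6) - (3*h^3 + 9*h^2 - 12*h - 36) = -2*h^3 - 11*h^2 + 7*h + 42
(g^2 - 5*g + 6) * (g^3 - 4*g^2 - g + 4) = g^5 - 9*g^4 + 25*g^3 - 15*g^2 - 26*g + 24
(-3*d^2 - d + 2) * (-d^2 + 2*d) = 3*d^4 - 5*d^3 - 4*d^2 + 4*d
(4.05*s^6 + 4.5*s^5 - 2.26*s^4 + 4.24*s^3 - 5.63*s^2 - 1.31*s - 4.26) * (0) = 0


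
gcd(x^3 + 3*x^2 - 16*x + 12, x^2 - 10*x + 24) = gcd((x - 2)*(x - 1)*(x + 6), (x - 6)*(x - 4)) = 1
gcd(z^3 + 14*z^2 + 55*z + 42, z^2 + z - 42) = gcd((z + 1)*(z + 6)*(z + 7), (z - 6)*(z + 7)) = z + 7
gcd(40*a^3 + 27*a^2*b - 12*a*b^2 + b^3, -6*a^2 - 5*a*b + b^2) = a + b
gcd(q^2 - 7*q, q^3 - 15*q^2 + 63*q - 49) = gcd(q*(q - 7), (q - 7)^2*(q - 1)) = q - 7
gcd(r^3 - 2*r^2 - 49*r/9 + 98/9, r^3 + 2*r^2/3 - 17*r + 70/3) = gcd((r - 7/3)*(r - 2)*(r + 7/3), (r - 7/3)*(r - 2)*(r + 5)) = r^2 - 13*r/3 + 14/3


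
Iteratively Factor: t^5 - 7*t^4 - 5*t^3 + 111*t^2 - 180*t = (t - 3)*(t^4 - 4*t^3 - 17*t^2 + 60*t) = (t - 3)*(t + 4)*(t^3 - 8*t^2 + 15*t) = (t - 3)^2*(t + 4)*(t^2 - 5*t) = (t - 5)*(t - 3)^2*(t + 4)*(t)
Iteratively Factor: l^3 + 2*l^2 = (l)*(l^2 + 2*l) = l^2*(l + 2)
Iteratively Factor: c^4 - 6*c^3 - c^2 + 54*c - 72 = (c - 2)*(c^3 - 4*c^2 - 9*c + 36) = (c - 4)*(c - 2)*(c^2 - 9) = (c - 4)*(c - 2)*(c + 3)*(c - 3)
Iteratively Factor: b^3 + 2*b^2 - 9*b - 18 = (b + 3)*(b^2 - b - 6) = (b - 3)*(b + 3)*(b + 2)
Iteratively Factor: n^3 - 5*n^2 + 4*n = (n - 4)*(n^2 - n) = n*(n - 4)*(n - 1)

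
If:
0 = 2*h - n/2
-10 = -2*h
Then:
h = 5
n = 20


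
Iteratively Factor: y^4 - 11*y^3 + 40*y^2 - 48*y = (y - 4)*(y^3 - 7*y^2 + 12*y) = y*(y - 4)*(y^2 - 7*y + 12) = y*(y - 4)^2*(y - 3)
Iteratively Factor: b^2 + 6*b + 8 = (b + 4)*(b + 2)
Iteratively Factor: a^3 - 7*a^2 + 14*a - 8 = (a - 4)*(a^2 - 3*a + 2) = (a - 4)*(a - 1)*(a - 2)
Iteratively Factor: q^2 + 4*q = (q + 4)*(q)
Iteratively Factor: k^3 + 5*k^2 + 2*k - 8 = (k + 4)*(k^2 + k - 2) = (k + 2)*(k + 4)*(k - 1)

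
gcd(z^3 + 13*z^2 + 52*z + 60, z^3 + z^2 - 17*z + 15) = z + 5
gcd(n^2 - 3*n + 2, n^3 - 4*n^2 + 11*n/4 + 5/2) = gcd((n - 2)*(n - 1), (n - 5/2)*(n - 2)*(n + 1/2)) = n - 2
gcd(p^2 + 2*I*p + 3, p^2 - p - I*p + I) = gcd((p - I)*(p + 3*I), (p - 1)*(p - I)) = p - I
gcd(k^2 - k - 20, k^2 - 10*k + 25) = k - 5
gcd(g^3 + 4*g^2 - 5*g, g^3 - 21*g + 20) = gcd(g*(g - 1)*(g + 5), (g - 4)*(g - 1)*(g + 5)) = g^2 + 4*g - 5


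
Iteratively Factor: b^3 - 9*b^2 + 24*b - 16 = (b - 4)*(b^2 - 5*b + 4) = (b - 4)^2*(b - 1)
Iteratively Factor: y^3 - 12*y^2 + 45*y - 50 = (y - 5)*(y^2 - 7*y + 10) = (y - 5)^2*(y - 2)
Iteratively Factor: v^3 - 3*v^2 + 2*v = (v)*(v^2 - 3*v + 2) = v*(v - 1)*(v - 2)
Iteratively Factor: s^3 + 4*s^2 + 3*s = (s + 1)*(s^2 + 3*s) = (s + 1)*(s + 3)*(s)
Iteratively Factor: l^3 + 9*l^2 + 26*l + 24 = (l + 4)*(l^2 + 5*l + 6) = (l + 3)*(l + 4)*(l + 2)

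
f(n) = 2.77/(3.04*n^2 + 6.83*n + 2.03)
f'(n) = 2.77*(-6.08*n - 6.83)/(3.04*n^2 + 6.83*n + 2.03)^2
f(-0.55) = -3.43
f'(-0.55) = -14.83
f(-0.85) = -1.75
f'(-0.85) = -1.85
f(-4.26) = 0.10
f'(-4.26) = 0.07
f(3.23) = 0.05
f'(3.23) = -0.02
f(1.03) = 0.23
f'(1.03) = -0.24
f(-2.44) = 0.80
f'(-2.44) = 1.85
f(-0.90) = -1.67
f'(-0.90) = -1.37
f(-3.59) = 0.17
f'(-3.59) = 0.15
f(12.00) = 0.01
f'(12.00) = -0.00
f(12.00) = 0.01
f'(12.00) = -0.00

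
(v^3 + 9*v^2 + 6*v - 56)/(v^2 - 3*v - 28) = (v^2 + 5*v - 14)/(v - 7)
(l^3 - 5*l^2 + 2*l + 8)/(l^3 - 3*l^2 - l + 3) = (l^2 - 6*l + 8)/(l^2 - 4*l + 3)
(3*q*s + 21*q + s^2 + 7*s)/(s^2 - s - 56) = (3*q + s)/(s - 8)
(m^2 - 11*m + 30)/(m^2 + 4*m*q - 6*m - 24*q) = (m - 5)/(m + 4*q)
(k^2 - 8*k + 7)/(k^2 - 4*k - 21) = (k - 1)/(k + 3)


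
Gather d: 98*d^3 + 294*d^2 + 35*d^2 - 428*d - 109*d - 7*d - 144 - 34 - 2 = 98*d^3 + 329*d^2 - 544*d - 180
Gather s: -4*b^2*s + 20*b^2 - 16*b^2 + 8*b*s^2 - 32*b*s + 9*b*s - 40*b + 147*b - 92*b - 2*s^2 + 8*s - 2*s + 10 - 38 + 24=4*b^2 + 15*b + s^2*(8*b - 2) + s*(-4*b^2 - 23*b + 6) - 4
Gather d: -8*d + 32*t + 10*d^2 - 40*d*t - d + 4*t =10*d^2 + d*(-40*t - 9) + 36*t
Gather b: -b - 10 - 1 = -b - 11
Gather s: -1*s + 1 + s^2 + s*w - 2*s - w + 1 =s^2 + s*(w - 3) - w + 2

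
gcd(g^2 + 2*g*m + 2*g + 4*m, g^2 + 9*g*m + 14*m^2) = g + 2*m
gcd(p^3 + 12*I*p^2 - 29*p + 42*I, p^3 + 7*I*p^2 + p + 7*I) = p^2 + 6*I*p + 7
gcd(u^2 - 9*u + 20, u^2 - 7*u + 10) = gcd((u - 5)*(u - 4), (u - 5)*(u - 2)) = u - 5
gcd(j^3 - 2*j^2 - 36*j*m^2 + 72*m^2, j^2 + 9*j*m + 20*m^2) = 1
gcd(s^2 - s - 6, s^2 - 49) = 1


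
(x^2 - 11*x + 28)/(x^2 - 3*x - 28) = (x - 4)/(x + 4)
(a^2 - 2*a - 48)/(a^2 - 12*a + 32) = (a + 6)/(a - 4)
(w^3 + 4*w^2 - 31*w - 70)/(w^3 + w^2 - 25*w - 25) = (w^2 + 9*w + 14)/(w^2 + 6*w + 5)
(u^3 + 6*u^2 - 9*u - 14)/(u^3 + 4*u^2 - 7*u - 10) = (u + 7)/(u + 5)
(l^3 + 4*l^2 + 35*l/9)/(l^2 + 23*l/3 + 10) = l*(3*l + 7)/(3*(l + 6))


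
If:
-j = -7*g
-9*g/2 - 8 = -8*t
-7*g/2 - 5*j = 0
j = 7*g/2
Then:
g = 0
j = 0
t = 1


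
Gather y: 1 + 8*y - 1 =8*y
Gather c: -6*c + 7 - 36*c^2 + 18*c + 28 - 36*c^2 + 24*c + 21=-72*c^2 + 36*c + 56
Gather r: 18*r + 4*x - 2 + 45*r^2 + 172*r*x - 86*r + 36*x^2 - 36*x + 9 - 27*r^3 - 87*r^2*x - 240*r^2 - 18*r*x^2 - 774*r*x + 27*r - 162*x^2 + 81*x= -27*r^3 + r^2*(-87*x - 195) + r*(-18*x^2 - 602*x - 41) - 126*x^2 + 49*x + 7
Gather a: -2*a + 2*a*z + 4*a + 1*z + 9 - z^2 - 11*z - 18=a*(2*z + 2) - z^2 - 10*z - 9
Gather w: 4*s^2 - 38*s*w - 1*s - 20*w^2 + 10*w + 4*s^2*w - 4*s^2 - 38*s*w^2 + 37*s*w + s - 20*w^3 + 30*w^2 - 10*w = -20*w^3 + w^2*(10 - 38*s) + w*(4*s^2 - s)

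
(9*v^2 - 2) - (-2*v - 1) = 9*v^2 + 2*v - 1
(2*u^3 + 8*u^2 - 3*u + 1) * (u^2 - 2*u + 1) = 2*u^5 + 4*u^4 - 17*u^3 + 15*u^2 - 5*u + 1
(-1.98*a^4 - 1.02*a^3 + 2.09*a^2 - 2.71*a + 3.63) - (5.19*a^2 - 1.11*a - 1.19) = -1.98*a^4 - 1.02*a^3 - 3.1*a^2 - 1.6*a + 4.82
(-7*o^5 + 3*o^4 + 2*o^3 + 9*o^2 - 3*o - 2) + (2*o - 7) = -7*o^5 + 3*o^4 + 2*o^3 + 9*o^2 - o - 9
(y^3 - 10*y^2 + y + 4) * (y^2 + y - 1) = y^5 - 9*y^4 - 10*y^3 + 15*y^2 + 3*y - 4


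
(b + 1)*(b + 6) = b^2 + 7*b + 6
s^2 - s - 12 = (s - 4)*(s + 3)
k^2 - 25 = (k - 5)*(k + 5)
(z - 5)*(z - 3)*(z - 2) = z^3 - 10*z^2 + 31*z - 30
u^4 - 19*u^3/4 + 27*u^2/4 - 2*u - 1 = (u - 2)^2*(u - 1)*(u + 1/4)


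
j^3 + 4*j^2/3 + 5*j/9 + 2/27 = (j + 1/3)^2*(j + 2/3)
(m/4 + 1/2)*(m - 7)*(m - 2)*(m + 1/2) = m^4/4 - 13*m^3/8 - 15*m^2/8 + 13*m/2 + 7/2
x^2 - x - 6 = (x - 3)*(x + 2)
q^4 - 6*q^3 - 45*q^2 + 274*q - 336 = (q - 8)*(q - 3)*(q - 2)*(q + 7)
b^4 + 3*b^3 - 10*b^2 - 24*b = b*(b - 3)*(b + 2)*(b + 4)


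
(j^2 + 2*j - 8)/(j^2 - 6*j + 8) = (j + 4)/(j - 4)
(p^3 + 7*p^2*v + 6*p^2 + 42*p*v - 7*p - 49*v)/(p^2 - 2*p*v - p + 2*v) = (p^2 + 7*p*v + 7*p + 49*v)/(p - 2*v)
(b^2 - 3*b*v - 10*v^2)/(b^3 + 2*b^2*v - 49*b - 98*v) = (b - 5*v)/(b^2 - 49)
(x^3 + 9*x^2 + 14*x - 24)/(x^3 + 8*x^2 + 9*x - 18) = (x + 4)/(x + 3)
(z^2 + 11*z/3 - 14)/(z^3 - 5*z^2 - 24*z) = (-z^2 - 11*z/3 + 14)/(z*(-z^2 + 5*z + 24))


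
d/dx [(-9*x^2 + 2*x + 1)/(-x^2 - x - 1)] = (11*x^2 + 20*x - 1)/(x^4 + 2*x^3 + 3*x^2 + 2*x + 1)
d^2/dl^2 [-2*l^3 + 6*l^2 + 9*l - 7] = 12 - 12*l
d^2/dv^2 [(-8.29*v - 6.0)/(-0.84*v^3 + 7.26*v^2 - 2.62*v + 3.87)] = (35.096544*v^5 - 252.531216*v^4 + 251.956344*v^3 + 2300.091984*v^2 - 1965.239388*v - 86.670348)/(0.592704*v^9 - 15.367968*v^8 + 138.369168*v^7 - 486.71604*v^6 + 573.184872*v^5 - 812.544444*v^4 + 497.39878*v^3 - 405.892566*v^2 + 117.718434*v - 57.960603)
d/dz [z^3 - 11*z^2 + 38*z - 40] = 3*z^2 - 22*z + 38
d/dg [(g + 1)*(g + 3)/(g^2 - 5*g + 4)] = (-9*g^2 + 2*g + 31)/(g^4 - 10*g^3 + 33*g^2 - 40*g + 16)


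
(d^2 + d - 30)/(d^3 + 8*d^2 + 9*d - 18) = (d - 5)/(d^2 + 2*d - 3)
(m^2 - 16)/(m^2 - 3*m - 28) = (m - 4)/(m - 7)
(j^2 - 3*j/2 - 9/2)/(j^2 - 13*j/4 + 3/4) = 2*(2*j + 3)/(4*j - 1)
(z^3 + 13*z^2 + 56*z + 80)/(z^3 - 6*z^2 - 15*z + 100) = (z^2 + 9*z + 20)/(z^2 - 10*z + 25)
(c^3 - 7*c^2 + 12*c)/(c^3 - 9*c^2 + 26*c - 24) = c/(c - 2)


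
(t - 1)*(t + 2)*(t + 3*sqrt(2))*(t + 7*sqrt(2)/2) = t^4 + t^3 + 13*sqrt(2)*t^3/2 + 13*sqrt(2)*t^2/2 + 19*t^2 - 13*sqrt(2)*t + 21*t - 42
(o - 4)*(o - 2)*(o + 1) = o^3 - 5*o^2 + 2*o + 8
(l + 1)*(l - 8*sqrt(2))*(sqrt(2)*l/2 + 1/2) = sqrt(2)*l^3/2 - 15*l^2/2 + sqrt(2)*l^2/2 - 15*l/2 - 4*sqrt(2)*l - 4*sqrt(2)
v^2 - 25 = (v - 5)*(v + 5)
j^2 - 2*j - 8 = (j - 4)*(j + 2)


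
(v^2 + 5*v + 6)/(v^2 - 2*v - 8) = (v + 3)/(v - 4)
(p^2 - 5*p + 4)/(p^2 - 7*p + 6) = (p - 4)/(p - 6)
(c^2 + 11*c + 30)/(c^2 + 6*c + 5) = (c + 6)/(c + 1)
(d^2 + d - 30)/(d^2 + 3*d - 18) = (d - 5)/(d - 3)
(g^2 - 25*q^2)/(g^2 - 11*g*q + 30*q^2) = (-g - 5*q)/(-g + 6*q)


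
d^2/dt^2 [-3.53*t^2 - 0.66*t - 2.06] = -7.06000000000000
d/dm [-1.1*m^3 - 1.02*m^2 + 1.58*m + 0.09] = -3.3*m^2 - 2.04*m + 1.58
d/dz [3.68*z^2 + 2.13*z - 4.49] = 7.36*z + 2.13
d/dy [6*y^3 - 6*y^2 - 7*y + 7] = 18*y^2 - 12*y - 7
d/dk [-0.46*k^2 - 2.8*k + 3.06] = -0.92*k - 2.8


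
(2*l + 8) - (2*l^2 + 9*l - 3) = -2*l^2 - 7*l + 11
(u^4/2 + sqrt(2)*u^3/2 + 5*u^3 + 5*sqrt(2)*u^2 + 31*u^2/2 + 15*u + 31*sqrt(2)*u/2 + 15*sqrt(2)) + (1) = u^4/2 + sqrt(2)*u^3/2 + 5*u^3 + 5*sqrt(2)*u^2 + 31*u^2/2 + 15*u + 31*sqrt(2)*u/2 + 1 + 15*sqrt(2)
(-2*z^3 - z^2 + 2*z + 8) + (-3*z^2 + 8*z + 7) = -2*z^3 - 4*z^2 + 10*z + 15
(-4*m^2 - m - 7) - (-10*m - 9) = -4*m^2 + 9*m + 2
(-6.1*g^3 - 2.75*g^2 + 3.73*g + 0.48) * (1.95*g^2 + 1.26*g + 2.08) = -11.895*g^5 - 13.0485*g^4 - 8.8795*g^3 - 0.0842000000000009*g^2 + 8.3632*g + 0.9984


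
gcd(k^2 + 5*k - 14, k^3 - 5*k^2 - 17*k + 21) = 1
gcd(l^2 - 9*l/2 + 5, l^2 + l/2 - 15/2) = l - 5/2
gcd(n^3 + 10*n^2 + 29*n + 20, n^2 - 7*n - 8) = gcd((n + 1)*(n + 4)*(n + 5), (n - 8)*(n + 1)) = n + 1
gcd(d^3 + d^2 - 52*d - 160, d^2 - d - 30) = d + 5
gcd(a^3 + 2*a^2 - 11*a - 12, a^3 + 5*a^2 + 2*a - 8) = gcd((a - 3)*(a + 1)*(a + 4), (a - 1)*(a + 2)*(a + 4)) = a + 4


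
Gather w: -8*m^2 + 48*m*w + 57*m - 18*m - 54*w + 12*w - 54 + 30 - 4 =-8*m^2 + 39*m + w*(48*m - 42) - 28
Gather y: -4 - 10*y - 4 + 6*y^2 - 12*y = 6*y^2 - 22*y - 8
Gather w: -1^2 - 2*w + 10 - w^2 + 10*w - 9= -w^2 + 8*w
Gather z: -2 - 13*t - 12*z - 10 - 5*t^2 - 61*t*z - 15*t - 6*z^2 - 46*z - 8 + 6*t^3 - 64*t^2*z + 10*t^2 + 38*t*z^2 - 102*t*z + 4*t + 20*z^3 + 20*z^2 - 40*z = 6*t^3 + 5*t^2 - 24*t + 20*z^3 + z^2*(38*t + 14) + z*(-64*t^2 - 163*t - 98) - 20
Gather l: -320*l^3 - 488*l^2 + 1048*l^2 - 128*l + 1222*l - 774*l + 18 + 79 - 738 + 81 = -320*l^3 + 560*l^2 + 320*l - 560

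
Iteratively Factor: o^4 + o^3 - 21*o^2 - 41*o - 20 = (o - 5)*(o^3 + 6*o^2 + 9*o + 4) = (o - 5)*(o + 1)*(o^2 + 5*o + 4) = (o - 5)*(o + 1)^2*(o + 4)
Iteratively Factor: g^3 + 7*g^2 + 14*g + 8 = (g + 2)*(g^2 + 5*g + 4) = (g + 1)*(g + 2)*(g + 4)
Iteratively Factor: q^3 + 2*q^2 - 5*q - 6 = (q - 2)*(q^2 + 4*q + 3) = (q - 2)*(q + 3)*(q + 1)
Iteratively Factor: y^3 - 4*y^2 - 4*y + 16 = (y - 2)*(y^2 - 2*y - 8) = (y - 4)*(y - 2)*(y + 2)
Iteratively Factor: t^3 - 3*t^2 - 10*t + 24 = (t - 4)*(t^2 + t - 6) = (t - 4)*(t + 3)*(t - 2)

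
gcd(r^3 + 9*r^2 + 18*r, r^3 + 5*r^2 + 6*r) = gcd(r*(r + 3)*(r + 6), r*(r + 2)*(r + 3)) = r^2 + 3*r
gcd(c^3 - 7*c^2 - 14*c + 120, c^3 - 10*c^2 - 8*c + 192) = c^2 - 2*c - 24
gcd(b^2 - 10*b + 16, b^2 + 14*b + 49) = 1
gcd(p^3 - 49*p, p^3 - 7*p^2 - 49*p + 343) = p^2 - 49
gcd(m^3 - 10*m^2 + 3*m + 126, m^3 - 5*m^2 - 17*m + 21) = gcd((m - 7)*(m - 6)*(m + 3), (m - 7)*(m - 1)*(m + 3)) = m^2 - 4*m - 21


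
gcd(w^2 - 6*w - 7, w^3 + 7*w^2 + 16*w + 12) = 1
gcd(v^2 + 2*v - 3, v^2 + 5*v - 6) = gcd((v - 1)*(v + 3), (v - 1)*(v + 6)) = v - 1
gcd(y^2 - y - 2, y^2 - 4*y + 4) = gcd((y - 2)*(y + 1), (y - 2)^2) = y - 2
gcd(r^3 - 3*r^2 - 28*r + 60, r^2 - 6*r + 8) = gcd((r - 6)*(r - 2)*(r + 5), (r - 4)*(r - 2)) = r - 2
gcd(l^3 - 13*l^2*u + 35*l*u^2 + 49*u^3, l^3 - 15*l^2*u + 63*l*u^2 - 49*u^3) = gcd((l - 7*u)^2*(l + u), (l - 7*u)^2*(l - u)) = l^2 - 14*l*u + 49*u^2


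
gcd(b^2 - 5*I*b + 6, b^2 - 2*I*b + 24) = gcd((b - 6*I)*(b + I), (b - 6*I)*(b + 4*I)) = b - 6*I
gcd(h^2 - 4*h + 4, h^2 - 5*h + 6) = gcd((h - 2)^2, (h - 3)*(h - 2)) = h - 2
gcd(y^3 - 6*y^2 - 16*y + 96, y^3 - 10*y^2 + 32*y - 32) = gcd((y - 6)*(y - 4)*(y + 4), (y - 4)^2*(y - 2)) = y - 4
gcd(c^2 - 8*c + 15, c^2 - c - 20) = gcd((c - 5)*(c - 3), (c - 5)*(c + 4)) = c - 5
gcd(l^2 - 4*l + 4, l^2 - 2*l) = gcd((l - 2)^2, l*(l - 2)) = l - 2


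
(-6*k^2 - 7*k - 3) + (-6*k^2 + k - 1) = -12*k^2 - 6*k - 4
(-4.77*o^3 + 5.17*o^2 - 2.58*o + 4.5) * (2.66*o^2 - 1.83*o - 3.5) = -12.6882*o^5 + 22.4813*o^4 + 0.3711*o^3 - 1.4036*o^2 + 0.795000000000002*o - 15.75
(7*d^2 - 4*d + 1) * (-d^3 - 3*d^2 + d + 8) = -7*d^5 - 17*d^4 + 18*d^3 + 49*d^2 - 31*d + 8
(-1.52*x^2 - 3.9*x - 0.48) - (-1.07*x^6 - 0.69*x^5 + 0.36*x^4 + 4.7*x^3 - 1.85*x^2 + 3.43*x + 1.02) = 1.07*x^6 + 0.69*x^5 - 0.36*x^4 - 4.7*x^3 + 0.33*x^2 - 7.33*x - 1.5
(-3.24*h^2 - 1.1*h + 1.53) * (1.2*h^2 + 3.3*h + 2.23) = -3.888*h^4 - 12.012*h^3 - 9.0192*h^2 + 2.596*h + 3.4119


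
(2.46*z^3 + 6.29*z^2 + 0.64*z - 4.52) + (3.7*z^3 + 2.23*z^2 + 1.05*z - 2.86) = 6.16*z^3 + 8.52*z^2 + 1.69*z - 7.38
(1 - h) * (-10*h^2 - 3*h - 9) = 10*h^3 - 7*h^2 + 6*h - 9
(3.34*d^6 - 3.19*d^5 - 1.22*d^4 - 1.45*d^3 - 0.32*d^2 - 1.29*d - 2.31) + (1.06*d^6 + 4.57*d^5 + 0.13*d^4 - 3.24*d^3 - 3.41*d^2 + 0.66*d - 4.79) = 4.4*d^6 + 1.38*d^5 - 1.09*d^4 - 4.69*d^3 - 3.73*d^2 - 0.63*d - 7.1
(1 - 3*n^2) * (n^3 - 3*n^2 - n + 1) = -3*n^5 + 9*n^4 + 4*n^3 - 6*n^2 - n + 1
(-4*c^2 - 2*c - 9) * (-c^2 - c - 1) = 4*c^4 + 6*c^3 + 15*c^2 + 11*c + 9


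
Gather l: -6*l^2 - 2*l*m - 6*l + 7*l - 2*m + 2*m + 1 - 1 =-6*l^2 + l*(1 - 2*m)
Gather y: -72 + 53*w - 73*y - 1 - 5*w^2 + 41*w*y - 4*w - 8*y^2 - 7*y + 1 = -5*w^2 + 49*w - 8*y^2 + y*(41*w - 80) - 72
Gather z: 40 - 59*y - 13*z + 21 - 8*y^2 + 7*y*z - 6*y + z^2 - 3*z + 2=-8*y^2 - 65*y + z^2 + z*(7*y - 16) + 63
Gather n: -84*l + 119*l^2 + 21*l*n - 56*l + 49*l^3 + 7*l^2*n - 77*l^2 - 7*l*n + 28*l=49*l^3 + 42*l^2 - 112*l + n*(7*l^2 + 14*l)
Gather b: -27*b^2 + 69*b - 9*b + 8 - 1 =-27*b^2 + 60*b + 7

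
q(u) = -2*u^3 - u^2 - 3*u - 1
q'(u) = -6*u^2 - 2*u - 3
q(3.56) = -114.59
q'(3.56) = -86.16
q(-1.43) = 7.09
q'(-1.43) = -12.41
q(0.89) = -5.87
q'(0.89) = -9.53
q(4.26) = -186.55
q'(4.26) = -120.41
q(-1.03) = 3.21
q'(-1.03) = -7.31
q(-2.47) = 30.45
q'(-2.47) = -34.67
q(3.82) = -138.54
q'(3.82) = -98.19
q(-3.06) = 56.12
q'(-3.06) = -53.06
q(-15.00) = 6569.00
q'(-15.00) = -1323.00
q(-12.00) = 3347.00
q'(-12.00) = -843.00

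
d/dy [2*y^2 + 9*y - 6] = 4*y + 9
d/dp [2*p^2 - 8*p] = 4*p - 8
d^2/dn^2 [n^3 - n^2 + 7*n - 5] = 6*n - 2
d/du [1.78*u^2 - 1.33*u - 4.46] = 3.56*u - 1.33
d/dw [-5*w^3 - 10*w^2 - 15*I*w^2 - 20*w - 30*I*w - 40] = -15*w^2 - w*(20 + 30*I) - 20 - 30*I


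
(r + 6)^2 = r^2 + 12*r + 36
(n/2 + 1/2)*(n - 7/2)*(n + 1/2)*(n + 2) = n^4/2 - 35*n^2/8 - 45*n/8 - 7/4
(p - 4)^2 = p^2 - 8*p + 16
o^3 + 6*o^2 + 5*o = o*(o + 1)*(o + 5)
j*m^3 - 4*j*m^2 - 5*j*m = m*(m - 5)*(j*m + j)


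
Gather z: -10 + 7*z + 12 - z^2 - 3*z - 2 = -z^2 + 4*z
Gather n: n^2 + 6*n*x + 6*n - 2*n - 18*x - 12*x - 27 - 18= n^2 + n*(6*x + 4) - 30*x - 45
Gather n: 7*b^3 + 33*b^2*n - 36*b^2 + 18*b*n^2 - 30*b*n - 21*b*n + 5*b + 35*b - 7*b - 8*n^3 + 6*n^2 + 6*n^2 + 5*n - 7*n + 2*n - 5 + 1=7*b^3 - 36*b^2 + 33*b - 8*n^3 + n^2*(18*b + 12) + n*(33*b^2 - 51*b) - 4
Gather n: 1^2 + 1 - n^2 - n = -n^2 - n + 2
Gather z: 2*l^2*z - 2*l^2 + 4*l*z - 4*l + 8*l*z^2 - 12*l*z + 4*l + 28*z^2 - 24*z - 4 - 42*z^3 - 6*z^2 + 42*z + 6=-2*l^2 - 42*z^3 + z^2*(8*l + 22) + z*(2*l^2 - 8*l + 18) + 2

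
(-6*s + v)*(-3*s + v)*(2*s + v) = 36*s^3 - 7*s*v^2 + v^3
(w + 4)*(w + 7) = w^2 + 11*w + 28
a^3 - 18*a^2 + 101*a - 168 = (a - 8)*(a - 7)*(a - 3)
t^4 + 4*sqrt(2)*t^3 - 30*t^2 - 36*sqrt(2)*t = t*(t - 3*sqrt(2))*(t + sqrt(2))*(t + 6*sqrt(2))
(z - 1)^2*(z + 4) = z^3 + 2*z^2 - 7*z + 4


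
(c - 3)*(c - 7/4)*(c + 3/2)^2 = c^4 - 7*c^3/4 - 27*c^2/4 + 81*c/16 + 189/16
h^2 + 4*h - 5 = (h - 1)*(h + 5)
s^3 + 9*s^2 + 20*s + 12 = (s + 1)*(s + 2)*(s + 6)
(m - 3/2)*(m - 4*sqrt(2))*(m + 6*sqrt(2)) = m^3 - 3*m^2/2 + 2*sqrt(2)*m^2 - 48*m - 3*sqrt(2)*m + 72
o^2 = o^2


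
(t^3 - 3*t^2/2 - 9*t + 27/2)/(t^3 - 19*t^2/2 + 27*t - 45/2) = (t + 3)/(t - 5)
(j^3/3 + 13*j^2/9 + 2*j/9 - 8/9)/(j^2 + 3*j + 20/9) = (3*j^3 + 13*j^2 + 2*j - 8)/(9*j^2 + 27*j + 20)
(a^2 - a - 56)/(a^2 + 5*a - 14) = (a - 8)/(a - 2)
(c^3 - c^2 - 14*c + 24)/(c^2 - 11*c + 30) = (c^3 - c^2 - 14*c + 24)/(c^2 - 11*c + 30)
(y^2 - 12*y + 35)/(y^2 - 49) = (y - 5)/(y + 7)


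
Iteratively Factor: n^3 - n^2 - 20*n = (n)*(n^2 - n - 20) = n*(n + 4)*(n - 5)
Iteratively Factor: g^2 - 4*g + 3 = (g - 3)*(g - 1)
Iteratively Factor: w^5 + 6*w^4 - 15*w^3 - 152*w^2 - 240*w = (w + 4)*(w^4 + 2*w^3 - 23*w^2 - 60*w) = (w + 3)*(w + 4)*(w^3 - w^2 - 20*w) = w*(w + 3)*(w + 4)*(w^2 - w - 20) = w*(w + 3)*(w + 4)^2*(w - 5)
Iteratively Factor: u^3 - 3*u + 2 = (u + 2)*(u^2 - 2*u + 1) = (u - 1)*(u + 2)*(u - 1)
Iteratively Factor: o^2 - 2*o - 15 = (o - 5)*(o + 3)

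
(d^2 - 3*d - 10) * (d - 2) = d^3 - 5*d^2 - 4*d + 20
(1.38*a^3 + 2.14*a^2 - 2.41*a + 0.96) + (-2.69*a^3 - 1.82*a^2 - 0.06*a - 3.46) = -1.31*a^3 + 0.32*a^2 - 2.47*a - 2.5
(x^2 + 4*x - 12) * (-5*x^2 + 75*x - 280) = -5*x^4 + 55*x^3 + 80*x^2 - 2020*x + 3360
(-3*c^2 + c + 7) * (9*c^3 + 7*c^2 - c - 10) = -27*c^5 - 12*c^4 + 73*c^3 + 78*c^2 - 17*c - 70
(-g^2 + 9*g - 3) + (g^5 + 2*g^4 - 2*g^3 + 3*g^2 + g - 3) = g^5 + 2*g^4 - 2*g^3 + 2*g^2 + 10*g - 6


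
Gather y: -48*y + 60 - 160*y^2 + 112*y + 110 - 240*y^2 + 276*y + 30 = -400*y^2 + 340*y + 200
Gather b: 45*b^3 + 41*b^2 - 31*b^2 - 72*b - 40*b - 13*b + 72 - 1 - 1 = 45*b^3 + 10*b^2 - 125*b + 70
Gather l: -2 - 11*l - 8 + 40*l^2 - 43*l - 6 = 40*l^2 - 54*l - 16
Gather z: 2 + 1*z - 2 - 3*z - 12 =-2*z - 12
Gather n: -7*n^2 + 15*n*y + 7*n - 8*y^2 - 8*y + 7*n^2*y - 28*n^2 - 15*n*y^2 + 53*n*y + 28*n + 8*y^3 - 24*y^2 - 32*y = n^2*(7*y - 35) + n*(-15*y^2 + 68*y + 35) + 8*y^3 - 32*y^2 - 40*y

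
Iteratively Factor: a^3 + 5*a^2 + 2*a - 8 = (a - 1)*(a^2 + 6*a + 8) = (a - 1)*(a + 2)*(a + 4)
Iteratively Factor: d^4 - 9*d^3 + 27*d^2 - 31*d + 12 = (d - 3)*(d^3 - 6*d^2 + 9*d - 4) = (d - 3)*(d - 1)*(d^2 - 5*d + 4) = (d - 4)*(d - 3)*(d - 1)*(d - 1)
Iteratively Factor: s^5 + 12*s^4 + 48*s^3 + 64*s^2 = (s)*(s^4 + 12*s^3 + 48*s^2 + 64*s) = s*(s + 4)*(s^3 + 8*s^2 + 16*s) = s*(s + 4)^2*(s^2 + 4*s) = s*(s + 4)^3*(s)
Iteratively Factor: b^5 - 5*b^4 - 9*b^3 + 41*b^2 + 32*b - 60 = (b - 3)*(b^4 - 2*b^3 - 15*b^2 - 4*b + 20) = (b - 3)*(b - 1)*(b^3 - b^2 - 16*b - 20) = (b - 5)*(b - 3)*(b - 1)*(b^2 + 4*b + 4) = (b - 5)*(b - 3)*(b - 1)*(b + 2)*(b + 2)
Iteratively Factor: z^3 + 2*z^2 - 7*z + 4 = (z - 1)*(z^2 + 3*z - 4) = (z - 1)^2*(z + 4)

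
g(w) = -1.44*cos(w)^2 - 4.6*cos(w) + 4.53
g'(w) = 2.88*sin(w)*cos(w) + 4.6*sin(w)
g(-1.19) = 2.62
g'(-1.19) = -5.26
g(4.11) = 6.67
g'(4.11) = -2.45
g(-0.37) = -1.01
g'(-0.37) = -2.63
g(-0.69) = 0.13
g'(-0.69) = -4.34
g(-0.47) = -0.72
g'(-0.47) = -3.25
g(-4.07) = 6.77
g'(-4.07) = 2.30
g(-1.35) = 3.45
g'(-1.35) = -5.10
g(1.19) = 2.62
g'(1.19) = 5.26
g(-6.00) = -1.21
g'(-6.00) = 2.06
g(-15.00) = 7.19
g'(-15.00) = -1.57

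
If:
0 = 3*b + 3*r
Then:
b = -r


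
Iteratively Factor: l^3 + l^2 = (l)*(l^2 + l) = l*(l + 1)*(l)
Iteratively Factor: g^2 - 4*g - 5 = (g + 1)*(g - 5)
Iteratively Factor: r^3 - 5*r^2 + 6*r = (r - 3)*(r^2 - 2*r) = r*(r - 3)*(r - 2)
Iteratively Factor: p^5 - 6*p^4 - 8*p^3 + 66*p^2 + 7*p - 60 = (p - 4)*(p^4 - 2*p^3 - 16*p^2 + 2*p + 15) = (p - 4)*(p + 1)*(p^3 - 3*p^2 - 13*p + 15) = (p - 5)*(p - 4)*(p + 1)*(p^2 + 2*p - 3) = (p - 5)*(p - 4)*(p + 1)*(p + 3)*(p - 1)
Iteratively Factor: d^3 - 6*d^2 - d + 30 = (d + 2)*(d^2 - 8*d + 15) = (d - 3)*(d + 2)*(d - 5)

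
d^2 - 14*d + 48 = (d - 8)*(d - 6)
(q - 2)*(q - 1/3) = q^2 - 7*q/3 + 2/3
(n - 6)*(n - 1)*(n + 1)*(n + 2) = n^4 - 4*n^3 - 13*n^2 + 4*n + 12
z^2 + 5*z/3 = z*(z + 5/3)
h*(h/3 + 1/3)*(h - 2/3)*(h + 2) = h^4/3 + 7*h^3/9 - 4*h/9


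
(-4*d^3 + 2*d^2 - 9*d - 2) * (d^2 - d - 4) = -4*d^5 + 6*d^4 + 5*d^3 - d^2 + 38*d + 8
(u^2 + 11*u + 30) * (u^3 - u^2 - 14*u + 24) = u^5 + 10*u^4 + 5*u^3 - 160*u^2 - 156*u + 720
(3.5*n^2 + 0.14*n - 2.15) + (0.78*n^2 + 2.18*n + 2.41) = 4.28*n^2 + 2.32*n + 0.26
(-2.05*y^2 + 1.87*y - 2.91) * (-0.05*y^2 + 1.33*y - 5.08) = 0.1025*y^4 - 2.82*y^3 + 13.0466*y^2 - 13.3699*y + 14.7828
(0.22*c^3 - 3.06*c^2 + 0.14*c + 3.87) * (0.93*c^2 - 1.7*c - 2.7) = 0.2046*c^5 - 3.2198*c^4 + 4.7382*c^3 + 11.6231*c^2 - 6.957*c - 10.449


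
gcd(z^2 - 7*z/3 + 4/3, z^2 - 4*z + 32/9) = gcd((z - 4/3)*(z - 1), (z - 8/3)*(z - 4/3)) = z - 4/3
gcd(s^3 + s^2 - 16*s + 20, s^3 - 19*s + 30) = s^2 + 3*s - 10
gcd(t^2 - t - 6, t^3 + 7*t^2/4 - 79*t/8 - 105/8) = t - 3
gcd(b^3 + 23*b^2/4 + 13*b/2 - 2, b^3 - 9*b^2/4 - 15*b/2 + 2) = b^2 + 7*b/4 - 1/2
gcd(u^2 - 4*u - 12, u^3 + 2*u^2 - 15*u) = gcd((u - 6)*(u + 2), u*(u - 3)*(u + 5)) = 1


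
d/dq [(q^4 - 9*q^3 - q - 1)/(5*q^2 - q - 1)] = 2*q*(5*q^4 - 24*q^3 + 7*q^2 + 16*q + 5)/(25*q^4 - 10*q^3 - 9*q^2 + 2*q + 1)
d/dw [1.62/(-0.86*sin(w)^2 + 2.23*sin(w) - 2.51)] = (2.7864*sin(w) - 3.6126)*cos(w)/(0.86*sin(w)^2 - 2.23*sin(w) + 2.51)^2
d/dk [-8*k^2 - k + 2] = -16*k - 1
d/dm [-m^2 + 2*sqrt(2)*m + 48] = -2*m + 2*sqrt(2)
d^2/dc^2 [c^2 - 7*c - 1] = 2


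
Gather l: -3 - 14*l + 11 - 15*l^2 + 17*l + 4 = -15*l^2 + 3*l + 12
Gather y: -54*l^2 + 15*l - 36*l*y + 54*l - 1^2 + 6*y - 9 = -54*l^2 + 69*l + y*(6 - 36*l) - 10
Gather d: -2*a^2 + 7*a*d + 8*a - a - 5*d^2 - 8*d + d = -2*a^2 + 7*a - 5*d^2 + d*(7*a - 7)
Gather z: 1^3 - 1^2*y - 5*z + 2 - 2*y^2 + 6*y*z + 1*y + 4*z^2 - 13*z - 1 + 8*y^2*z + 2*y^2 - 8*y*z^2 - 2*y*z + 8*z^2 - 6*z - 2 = z^2*(12 - 8*y) + z*(8*y^2 + 4*y - 24)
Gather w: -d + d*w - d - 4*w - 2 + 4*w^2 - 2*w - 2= -2*d + 4*w^2 + w*(d - 6) - 4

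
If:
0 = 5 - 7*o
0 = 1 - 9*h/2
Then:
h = 2/9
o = 5/7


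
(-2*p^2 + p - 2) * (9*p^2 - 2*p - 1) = -18*p^4 + 13*p^3 - 18*p^2 + 3*p + 2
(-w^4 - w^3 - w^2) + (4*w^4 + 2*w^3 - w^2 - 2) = 3*w^4 + w^3 - 2*w^2 - 2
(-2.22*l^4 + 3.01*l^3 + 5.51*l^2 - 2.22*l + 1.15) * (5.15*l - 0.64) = -11.433*l^5 + 16.9223*l^4 + 26.4501*l^3 - 14.9594*l^2 + 7.3433*l - 0.736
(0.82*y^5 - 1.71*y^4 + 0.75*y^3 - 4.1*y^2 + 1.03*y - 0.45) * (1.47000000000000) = 1.2054*y^5 - 2.5137*y^4 + 1.1025*y^3 - 6.027*y^2 + 1.5141*y - 0.6615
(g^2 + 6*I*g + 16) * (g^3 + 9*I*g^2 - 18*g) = g^5 + 15*I*g^4 - 56*g^3 + 36*I*g^2 - 288*g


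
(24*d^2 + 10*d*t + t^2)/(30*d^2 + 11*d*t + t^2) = (4*d + t)/(5*d + t)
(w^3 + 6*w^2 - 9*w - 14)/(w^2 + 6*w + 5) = (w^2 + 5*w - 14)/(w + 5)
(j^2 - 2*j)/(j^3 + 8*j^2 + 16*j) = (j - 2)/(j^2 + 8*j + 16)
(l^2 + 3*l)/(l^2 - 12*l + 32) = l*(l + 3)/(l^2 - 12*l + 32)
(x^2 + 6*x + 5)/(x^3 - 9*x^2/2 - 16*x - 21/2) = 2*(x + 5)/(2*x^2 - 11*x - 21)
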